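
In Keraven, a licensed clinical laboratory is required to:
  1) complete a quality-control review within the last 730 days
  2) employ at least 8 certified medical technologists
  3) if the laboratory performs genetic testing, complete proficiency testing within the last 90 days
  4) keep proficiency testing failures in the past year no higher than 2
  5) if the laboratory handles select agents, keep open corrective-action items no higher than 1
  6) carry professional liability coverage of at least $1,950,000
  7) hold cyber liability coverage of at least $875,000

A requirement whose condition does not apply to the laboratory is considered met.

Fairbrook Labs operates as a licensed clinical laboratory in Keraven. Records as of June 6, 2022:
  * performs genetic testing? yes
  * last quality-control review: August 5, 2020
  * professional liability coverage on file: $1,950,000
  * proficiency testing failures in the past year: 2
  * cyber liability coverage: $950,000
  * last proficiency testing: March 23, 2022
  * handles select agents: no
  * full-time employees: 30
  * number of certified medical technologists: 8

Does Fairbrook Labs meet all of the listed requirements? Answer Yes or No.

Yes

1. quality-control review 670 days ago vs limit 730 → met
2. certified medical technologists 8 ≥ 8 → met
3. condition 'performs genetic testing' holds; proficiency testing 75 days ago vs limit 90 → met
4. proficiency testing failures in the past year 2 ≤ 2 → met
5. condition 'handles select agents' does not hold → requirement n/a → met
6. professional liability coverage $1,950,000 ≥ $1,950,000 → met
7. cyber liability coverage $950,000 ≥ $875,000 → met
All met.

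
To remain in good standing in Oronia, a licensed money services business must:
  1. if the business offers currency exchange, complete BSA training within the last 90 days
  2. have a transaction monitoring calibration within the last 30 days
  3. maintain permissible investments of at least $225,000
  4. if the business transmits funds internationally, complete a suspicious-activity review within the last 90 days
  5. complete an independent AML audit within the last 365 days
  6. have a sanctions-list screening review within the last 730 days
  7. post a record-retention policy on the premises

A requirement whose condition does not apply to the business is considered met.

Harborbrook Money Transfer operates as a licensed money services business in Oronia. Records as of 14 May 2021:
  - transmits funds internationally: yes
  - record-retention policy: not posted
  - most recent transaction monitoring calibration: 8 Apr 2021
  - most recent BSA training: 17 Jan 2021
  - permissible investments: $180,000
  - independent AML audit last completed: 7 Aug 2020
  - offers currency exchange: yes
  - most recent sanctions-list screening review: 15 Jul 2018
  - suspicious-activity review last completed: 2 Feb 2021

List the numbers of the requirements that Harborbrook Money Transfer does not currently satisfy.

1. condition 'offers currency exchange' holds; BSA training 117 days ago vs limit 90 → not met
2. transaction monitoring calibration 36 days ago vs limit 30 → not met
3. permissible investments $180,000 < $225,000 → not met
4. condition 'transmits funds internationally' holds; suspicious-activity review 101 days ago vs limit 90 → not met
5. independent AML audit 280 days ago vs limit 365 → met
6. sanctions-list screening review 1034 days ago vs limit 730 → not met
7. record-retention policy absent → not met
Not met: 1, 2, 3, 4, 6, 7

1, 2, 3, 4, 6, 7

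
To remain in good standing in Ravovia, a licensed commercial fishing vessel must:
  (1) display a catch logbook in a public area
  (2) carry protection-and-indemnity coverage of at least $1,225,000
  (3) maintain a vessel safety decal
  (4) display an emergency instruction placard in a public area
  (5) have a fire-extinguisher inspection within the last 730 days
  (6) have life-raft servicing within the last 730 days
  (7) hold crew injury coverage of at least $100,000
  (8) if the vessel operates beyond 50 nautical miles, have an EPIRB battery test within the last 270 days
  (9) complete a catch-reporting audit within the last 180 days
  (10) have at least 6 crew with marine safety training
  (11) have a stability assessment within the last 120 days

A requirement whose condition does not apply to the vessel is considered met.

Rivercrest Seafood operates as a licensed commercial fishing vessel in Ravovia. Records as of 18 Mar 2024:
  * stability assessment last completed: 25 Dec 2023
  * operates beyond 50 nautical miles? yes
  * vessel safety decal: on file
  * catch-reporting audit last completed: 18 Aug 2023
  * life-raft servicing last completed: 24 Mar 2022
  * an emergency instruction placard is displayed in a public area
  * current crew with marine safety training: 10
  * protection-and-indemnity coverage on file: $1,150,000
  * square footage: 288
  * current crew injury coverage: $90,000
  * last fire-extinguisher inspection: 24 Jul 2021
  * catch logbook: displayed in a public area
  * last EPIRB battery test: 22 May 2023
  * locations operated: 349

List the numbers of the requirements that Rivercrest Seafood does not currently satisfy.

2, 5, 7, 8, 9

1. catch logbook present → met
2. protection-and-indemnity coverage $1,150,000 < $1,225,000 → not met
3. vessel safety decal present → met
4. emergency instruction placard present → met
5. fire-extinguisher inspection 968 days ago vs limit 730 → not met
6. life-raft servicing 725 days ago vs limit 730 → met
7. crew injury coverage $90,000 < $100,000 → not met
8. condition 'operates beyond 50 nautical miles' holds; EPIRB battery test 301 days ago vs limit 270 → not met
9. catch-reporting audit 213 days ago vs limit 180 → not met
10. crew with marine safety training 10 ≥ 6 → met
11. stability assessment 84 days ago vs limit 120 → met
Not met: 2, 5, 7, 8, 9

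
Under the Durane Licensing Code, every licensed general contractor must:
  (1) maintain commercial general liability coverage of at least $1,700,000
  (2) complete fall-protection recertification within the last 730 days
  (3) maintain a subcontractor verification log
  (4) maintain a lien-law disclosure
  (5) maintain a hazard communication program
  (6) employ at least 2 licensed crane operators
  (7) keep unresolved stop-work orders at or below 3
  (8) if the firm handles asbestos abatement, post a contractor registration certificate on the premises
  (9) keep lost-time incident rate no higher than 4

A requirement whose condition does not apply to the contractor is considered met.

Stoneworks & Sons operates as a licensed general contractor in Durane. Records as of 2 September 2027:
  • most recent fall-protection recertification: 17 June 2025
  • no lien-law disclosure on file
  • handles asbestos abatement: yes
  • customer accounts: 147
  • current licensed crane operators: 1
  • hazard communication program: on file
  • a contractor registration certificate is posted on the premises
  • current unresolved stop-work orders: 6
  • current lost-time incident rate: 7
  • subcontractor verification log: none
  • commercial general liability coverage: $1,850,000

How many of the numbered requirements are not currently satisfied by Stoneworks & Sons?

6

1. commercial general liability coverage $1,850,000 ≥ $1,700,000 → met
2. fall-protection recertification 807 days ago vs limit 730 → not met
3. subcontractor verification log absent → not met
4. lien-law disclosure absent → not met
5. hazard communication program present → met
6. licensed crane operators 1 < 2 → not met
7. unresolved stop-work orders 6 > 3 → not met
8. condition 'handles asbestos abatement' holds; contractor registration certificate present → met
9. lost-time incident rate 7 > 4 → not met
Not met: 6 of 9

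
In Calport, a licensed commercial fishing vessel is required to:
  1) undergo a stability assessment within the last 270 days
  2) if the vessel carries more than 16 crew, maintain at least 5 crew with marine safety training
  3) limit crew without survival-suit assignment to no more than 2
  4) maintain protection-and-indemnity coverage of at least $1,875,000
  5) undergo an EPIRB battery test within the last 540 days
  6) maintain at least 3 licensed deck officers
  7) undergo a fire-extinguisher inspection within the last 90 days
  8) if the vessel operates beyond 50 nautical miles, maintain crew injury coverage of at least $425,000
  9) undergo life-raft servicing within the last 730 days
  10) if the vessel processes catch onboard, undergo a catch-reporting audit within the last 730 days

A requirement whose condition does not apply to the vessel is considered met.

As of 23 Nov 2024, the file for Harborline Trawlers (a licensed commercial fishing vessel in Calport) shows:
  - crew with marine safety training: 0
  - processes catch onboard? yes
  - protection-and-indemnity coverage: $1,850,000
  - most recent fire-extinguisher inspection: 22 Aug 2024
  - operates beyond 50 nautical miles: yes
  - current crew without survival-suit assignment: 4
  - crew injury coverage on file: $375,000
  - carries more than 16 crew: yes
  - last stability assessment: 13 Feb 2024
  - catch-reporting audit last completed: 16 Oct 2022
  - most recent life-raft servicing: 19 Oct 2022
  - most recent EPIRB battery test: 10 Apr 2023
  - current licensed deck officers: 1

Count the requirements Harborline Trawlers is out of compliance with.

10

1. stability assessment 284 days ago vs limit 270 → not met
2. condition 'carries more than 16 crew' holds; crew with marine safety training 0 < 5 → not met
3. crew without survival-suit assignment 4 > 2 → not met
4. protection-and-indemnity coverage $1,850,000 < $1,875,000 → not met
5. EPIRB battery test 593 days ago vs limit 540 → not met
6. licensed deck officers 1 < 3 → not met
7. fire-extinguisher inspection 93 days ago vs limit 90 → not met
8. condition 'operates beyond 50 nautical miles' holds; crew injury coverage $375,000 < $425,000 → not met
9. life-raft servicing 766 days ago vs limit 730 → not met
10. condition 'processes catch onboard' holds; catch-reporting audit 769 days ago vs limit 730 → not met
Not met: 10 of 10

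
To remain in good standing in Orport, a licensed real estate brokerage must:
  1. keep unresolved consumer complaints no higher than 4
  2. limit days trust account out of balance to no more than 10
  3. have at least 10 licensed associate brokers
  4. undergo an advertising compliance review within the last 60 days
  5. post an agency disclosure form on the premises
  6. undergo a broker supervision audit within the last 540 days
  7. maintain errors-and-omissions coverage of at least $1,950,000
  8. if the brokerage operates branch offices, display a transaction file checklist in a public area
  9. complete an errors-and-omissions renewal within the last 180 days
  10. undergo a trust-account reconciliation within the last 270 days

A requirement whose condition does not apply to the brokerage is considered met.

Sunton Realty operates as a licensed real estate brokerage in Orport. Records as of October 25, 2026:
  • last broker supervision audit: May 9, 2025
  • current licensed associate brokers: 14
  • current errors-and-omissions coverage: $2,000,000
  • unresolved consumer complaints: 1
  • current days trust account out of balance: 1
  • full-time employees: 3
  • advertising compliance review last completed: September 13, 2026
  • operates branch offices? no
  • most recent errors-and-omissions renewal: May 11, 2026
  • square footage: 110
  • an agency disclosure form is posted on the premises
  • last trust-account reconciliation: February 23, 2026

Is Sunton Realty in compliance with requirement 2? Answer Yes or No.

2. days trust account out of balance 1 ≤ 10 → met

Yes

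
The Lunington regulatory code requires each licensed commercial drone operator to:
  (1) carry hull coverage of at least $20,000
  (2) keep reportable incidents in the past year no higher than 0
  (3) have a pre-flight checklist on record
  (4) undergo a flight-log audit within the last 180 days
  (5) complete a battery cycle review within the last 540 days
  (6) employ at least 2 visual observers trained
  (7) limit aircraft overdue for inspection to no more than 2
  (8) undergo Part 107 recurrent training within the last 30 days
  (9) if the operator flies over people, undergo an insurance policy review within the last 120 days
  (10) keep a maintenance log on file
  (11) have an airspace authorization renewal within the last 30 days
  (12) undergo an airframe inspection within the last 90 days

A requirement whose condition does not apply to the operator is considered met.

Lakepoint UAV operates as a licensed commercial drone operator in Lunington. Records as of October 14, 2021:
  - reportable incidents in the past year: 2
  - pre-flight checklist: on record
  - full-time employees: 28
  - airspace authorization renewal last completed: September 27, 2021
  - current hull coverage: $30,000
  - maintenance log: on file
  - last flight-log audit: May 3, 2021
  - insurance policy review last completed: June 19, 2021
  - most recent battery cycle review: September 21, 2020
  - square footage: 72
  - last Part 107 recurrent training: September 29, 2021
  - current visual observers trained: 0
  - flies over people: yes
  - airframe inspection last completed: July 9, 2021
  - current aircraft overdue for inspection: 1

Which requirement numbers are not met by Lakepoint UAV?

1. hull coverage $30,000 ≥ $20,000 → met
2. reportable incidents in the past year 2 > 0 → not met
3. pre-flight checklist present → met
4. flight-log audit 164 days ago vs limit 180 → met
5. battery cycle review 388 days ago vs limit 540 → met
6. visual observers trained 0 < 2 → not met
7. aircraft overdue for inspection 1 ≤ 2 → met
8. Part 107 recurrent training 15 days ago vs limit 30 → met
9. condition 'flies over people' holds; insurance policy review 117 days ago vs limit 120 → met
10. maintenance log present → met
11. airspace authorization renewal 17 days ago vs limit 30 → met
12. airframe inspection 97 days ago vs limit 90 → not met
Not met: 2, 6, 12

2, 6, 12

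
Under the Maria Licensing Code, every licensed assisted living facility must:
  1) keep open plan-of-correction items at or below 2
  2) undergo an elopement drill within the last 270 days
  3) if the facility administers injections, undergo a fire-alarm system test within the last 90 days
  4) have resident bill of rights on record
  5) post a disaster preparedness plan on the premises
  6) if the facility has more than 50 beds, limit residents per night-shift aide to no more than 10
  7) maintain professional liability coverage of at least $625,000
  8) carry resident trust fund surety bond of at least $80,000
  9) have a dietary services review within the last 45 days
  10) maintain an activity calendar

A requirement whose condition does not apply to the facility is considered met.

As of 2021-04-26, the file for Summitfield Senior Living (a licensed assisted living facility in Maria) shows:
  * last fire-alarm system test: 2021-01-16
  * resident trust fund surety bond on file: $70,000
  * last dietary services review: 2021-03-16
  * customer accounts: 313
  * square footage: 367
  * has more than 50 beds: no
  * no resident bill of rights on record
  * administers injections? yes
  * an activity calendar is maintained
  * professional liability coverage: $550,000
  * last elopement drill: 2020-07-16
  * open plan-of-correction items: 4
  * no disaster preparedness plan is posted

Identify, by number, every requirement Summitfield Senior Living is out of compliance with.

1, 2, 3, 4, 5, 7, 8

1. open plan-of-correction items 4 > 2 → not met
2. elopement drill 284 days ago vs limit 270 → not met
3. condition 'administers injections' holds; fire-alarm system test 100 days ago vs limit 90 → not met
4. resident bill of rights absent → not met
5. disaster preparedness plan absent → not met
6. condition 'has more than 50 beds' does not hold → requirement n/a → met
7. professional liability coverage $550,000 < $625,000 → not met
8. resident trust fund surety bond $70,000 < $80,000 → not met
9. dietary services review 41 days ago vs limit 45 → met
10. activity calendar present → met
Not met: 1, 2, 3, 4, 5, 7, 8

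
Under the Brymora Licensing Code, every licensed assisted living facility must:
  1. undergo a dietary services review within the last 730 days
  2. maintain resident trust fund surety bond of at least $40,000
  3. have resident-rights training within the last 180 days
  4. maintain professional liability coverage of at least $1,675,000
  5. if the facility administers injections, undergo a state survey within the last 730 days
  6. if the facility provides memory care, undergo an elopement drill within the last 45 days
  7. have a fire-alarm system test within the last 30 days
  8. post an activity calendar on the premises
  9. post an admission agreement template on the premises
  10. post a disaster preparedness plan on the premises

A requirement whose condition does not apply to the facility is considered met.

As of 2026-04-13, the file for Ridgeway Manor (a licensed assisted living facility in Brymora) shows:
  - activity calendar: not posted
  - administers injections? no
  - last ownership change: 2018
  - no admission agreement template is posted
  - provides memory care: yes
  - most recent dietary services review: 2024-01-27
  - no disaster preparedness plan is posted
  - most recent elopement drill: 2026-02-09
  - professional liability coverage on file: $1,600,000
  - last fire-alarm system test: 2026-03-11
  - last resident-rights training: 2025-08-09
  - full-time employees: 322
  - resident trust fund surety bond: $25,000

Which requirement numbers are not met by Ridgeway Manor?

1. dietary services review 807 days ago vs limit 730 → not met
2. resident trust fund surety bond $25,000 < $40,000 → not met
3. resident-rights training 247 days ago vs limit 180 → not met
4. professional liability coverage $1,600,000 < $1,675,000 → not met
5. condition 'administers injections' does not hold → requirement n/a → met
6. condition 'provides memory care' holds; elopement drill 63 days ago vs limit 45 → not met
7. fire-alarm system test 33 days ago vs limit 30 → not met
8. activity calendar absent → not met
9. admission agreement template absent → not met
10. disaster preparedness plan absent → not met
Not met: 1, 2, 3, 4, 6, 7, 8, 9, 10

1, 2, 3, 4, 6, 7, 8, 9, 10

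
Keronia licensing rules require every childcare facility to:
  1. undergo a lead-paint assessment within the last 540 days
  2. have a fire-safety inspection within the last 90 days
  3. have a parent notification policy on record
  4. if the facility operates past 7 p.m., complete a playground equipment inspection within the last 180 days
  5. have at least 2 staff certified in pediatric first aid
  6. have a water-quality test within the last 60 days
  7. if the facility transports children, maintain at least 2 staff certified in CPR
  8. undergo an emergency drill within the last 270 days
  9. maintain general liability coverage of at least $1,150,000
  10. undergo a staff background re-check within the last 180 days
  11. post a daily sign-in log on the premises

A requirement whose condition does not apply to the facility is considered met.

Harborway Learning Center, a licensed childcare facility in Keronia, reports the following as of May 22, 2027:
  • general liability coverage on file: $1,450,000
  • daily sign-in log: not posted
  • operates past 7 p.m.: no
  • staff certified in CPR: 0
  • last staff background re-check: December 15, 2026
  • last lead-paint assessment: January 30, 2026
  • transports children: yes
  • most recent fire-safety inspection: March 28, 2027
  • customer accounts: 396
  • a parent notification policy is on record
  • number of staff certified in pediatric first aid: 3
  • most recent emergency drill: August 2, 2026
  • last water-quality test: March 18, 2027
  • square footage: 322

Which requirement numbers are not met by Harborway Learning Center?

1. lead-paint assessment 477 days ago vs limit 540 → met
2. fire-safety inspection 55 days ago vs limit 90 → met
3. parent notification policy present → met
4. condition 'operates past 7 p.m.' does not hold → requirement n/a → met
5. staff certified in pediatric first aid 3 ≥ 2 → met
6. water-quality test 65 days ago vs limit 60 → not met
7. condition 'transports children' holds; staff certified in CPR 0 < 2 → not met
8. emergency drill 293 days ago vs limit 270 → not met
9. general liability coverage $1,450,000 ≥ $1,150,000 → met
10. staff background re-check 158 days ago vs limit 180 → met
11. daily sign-in log absent → not met
Not met: 6, 7, 8, 11

6, 7, 8, 11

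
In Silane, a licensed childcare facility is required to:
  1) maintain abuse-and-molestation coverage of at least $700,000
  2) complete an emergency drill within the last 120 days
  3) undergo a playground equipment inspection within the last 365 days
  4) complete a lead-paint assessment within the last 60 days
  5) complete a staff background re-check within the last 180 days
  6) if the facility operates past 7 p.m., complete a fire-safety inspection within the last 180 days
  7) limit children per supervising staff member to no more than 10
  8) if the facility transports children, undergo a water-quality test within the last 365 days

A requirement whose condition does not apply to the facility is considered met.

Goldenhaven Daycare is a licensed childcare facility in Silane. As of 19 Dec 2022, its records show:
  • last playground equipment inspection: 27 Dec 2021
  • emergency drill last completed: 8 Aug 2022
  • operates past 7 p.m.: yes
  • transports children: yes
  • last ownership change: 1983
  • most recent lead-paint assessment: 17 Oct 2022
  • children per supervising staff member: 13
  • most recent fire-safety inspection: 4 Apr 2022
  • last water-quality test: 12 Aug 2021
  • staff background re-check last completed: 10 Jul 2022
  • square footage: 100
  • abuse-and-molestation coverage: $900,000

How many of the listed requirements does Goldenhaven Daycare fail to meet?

1. abuse-and-molestation coverage $900,000 ≥ $700,000 → met
2. emergency drill 133 days ago vs limit 120 → not met
3. playground equipment inspection 357 days ago vs limit 365 → met
4. lead-paint assessment 63 days ago vs limit 60 → not met
5. staff background re-check 162 days ago vs limit 180 → met
6. condition 'operates past 7 p.m.' holds; fire-safety inspection 259 days ago vs limit 180 → not met
7. children per supervising staff member 13 > 10 → not met
8. condition 'transports children' holds; water-quality test 494 days ago vs limit 365 → not met
Not met: 5 of 8

5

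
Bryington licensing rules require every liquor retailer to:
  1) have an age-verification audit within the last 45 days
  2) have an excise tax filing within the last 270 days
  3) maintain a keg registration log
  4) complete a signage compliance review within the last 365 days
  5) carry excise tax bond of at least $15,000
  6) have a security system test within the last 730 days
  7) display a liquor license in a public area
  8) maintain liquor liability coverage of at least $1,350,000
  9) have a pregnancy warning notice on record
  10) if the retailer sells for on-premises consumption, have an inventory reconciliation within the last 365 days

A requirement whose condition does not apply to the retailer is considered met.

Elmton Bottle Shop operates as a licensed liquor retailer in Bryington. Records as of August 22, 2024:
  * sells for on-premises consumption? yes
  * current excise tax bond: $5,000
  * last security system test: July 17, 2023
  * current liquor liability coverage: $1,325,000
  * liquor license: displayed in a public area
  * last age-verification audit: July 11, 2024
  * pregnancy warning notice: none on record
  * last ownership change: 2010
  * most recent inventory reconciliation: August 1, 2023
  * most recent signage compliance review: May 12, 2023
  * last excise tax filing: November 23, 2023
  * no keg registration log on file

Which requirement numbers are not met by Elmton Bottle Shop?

1. age-verification audit 42 days ago vs limit 45 → met
2. excise tax filing 273 days ago vs limit 270 → not met
3. keg registration log absent → not met
4. signage compliance review 468 days ago vs limit 365 → not met
5. excise tax bond $5,000 < $15,000 → not met
6. security system test 402 days ago vs limit 730 → met
7. liquor license present → met
8. liquor liability coverage $1,325,000 < $1,350,000 → not met
9. pregnancy warning notice absent → not met
10. condition 'sells for on-premises consumption' holds; inventory reconciliation 387 days ago vs limit 365 → not met
Not met: 2, 3, 4, 5, 8, 9, 10

2, 3, 4, 5, 8, 9, 10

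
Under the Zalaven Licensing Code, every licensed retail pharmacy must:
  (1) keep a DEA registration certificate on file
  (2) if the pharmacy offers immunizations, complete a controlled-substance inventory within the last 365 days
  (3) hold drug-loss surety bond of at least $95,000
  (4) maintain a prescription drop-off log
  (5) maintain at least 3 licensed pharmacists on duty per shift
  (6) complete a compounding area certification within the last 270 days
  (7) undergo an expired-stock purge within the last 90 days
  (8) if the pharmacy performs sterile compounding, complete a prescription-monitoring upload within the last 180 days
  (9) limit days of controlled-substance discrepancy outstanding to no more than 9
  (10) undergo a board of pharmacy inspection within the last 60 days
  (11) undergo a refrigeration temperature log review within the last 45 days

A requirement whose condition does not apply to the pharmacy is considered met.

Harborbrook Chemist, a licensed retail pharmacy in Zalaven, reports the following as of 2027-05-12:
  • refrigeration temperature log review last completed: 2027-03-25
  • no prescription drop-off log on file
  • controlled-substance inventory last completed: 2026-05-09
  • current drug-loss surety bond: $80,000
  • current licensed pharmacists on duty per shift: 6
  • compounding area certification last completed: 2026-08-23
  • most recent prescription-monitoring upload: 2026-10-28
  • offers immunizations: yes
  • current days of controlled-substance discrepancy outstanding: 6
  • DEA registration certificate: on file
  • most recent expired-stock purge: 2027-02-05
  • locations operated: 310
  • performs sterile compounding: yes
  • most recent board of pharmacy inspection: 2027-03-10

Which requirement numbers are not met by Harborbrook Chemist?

1. DEA registration certificate present → met
2. condition 'offers immunizations' holds; controlled-substance inventory 368 days ago vs limit 365 → not met
3. drug-loss surety bond $80,000 < $95,000 → not met
4. prescription drop-off log absent → not met
5. licensed pharmacists on duty per shift 6 ≥ 3 → met
6. compounding area certification 262 days ago vs limit 270 → met
7. expired-stock purge 96 days ago vs limit 90 → not met
8. condition 'performs sterile compounding' holds; prescription-monitoring upload 196 days ago vs limit 180 → not met
9. days of controlled-substance discrepancy outstanding 6 ≤ 9 → met
10. board of pharmacy inspection 63 days ago vs limit 60 → not met
11. refrigeration temperature log review 48 days ago vs limit 45 → not met
Not met: 2, 3, 4, 7, 8, 10, 11

2, 3, 4, 7, 8, 10, 11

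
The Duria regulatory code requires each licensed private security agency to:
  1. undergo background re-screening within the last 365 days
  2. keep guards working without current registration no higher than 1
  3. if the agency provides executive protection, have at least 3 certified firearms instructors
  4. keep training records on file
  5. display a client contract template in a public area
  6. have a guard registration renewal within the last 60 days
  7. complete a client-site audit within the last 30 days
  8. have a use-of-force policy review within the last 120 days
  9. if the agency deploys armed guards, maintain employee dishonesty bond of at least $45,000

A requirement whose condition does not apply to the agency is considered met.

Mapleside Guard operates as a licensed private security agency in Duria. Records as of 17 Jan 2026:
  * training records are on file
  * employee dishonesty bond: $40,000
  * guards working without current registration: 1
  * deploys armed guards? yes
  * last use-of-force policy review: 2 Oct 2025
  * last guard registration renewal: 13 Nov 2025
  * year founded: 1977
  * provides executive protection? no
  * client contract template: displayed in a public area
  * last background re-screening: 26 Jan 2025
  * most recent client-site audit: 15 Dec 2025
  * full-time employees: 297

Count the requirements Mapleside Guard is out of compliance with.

3

1. background re-screening 356 days ago vs limit 365 → met
2. guards working without current registration 1 ≤ 1 → met
3. condition 'provides executive protection' does not hold → requirement n/a → met
4. training records present → met
5. client contract template present → met
6. guard registration renewal 65 days ago vs limit 60 → not met
7. client-site audit 33 days ago vs limit 30 → not met
8. use-of-force policy review 107 days ago vs limit 120 → met
9. condition 'deploys armed guards' holds; employee dishonesty bond $40,000 < $45,000 → not met
Not met: 3 of 9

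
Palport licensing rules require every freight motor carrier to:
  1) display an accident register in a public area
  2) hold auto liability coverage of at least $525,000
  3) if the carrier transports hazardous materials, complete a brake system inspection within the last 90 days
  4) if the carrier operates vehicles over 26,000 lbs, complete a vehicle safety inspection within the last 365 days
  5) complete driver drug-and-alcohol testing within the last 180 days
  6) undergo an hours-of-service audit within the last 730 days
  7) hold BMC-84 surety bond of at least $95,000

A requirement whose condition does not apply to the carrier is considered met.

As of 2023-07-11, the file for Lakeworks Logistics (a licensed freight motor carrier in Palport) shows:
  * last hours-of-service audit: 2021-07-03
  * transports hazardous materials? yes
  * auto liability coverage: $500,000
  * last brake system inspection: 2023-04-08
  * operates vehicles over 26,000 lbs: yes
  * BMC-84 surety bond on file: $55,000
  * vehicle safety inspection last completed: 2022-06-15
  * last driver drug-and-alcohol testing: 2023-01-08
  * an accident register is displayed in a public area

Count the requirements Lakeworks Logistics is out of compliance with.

6

1. accident register present → met
2. auto liability coverage $500,000 < $525,000 → not met
3. condition 'transports hazardous materials' holds; brake system inspection 94 days ago vs limit 90 → not met
4. condition 'operates vehicles over 26,000 lbs' holds; vehicle safety inspection 391 days ago vs limit 365 → not met
5. driver drug-and-alcohol testing 184 days ago vs limit 180 → not met
6. hours-of-service audit 738 days ago vs limit 730 → not met
7. BMC-84 surety bond $55,000 < $95,000 → not met
Not met: 6 of 7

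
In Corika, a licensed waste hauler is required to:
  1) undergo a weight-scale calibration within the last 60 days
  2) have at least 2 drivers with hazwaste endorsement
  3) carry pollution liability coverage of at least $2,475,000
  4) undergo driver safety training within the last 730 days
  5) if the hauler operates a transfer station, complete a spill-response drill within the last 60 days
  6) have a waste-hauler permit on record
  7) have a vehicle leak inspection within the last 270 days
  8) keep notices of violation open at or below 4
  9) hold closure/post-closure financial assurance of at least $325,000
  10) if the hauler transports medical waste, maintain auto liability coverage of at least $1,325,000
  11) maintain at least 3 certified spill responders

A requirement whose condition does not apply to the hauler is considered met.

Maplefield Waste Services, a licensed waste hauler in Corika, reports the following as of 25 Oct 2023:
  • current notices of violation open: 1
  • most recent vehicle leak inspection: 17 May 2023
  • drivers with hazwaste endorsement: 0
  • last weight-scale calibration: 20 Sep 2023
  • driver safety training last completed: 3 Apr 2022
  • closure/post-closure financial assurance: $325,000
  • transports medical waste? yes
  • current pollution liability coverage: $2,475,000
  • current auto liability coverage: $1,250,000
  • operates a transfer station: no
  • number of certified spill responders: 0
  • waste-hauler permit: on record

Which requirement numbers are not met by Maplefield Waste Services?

1. weight-scale calibration 35 days ago vs limit 60 → met
2. drivers with hazwaste endorsement 0 < 2 → not met
3. pollution liability coverage $2,475,000 ≥ $2,475,000 → met
4. driver safety training 570 days ago vs limit 730 → met
5. condition 'operates a transfer station' does not hold → requirement n/a → met
6. waste-hauler permit present → met
7. vehicle leak inspection 161 days ago vs limit 270 → met
8. notices of violation open 1 ≤ 4 → met
9. closure/post-closure financial assurance $325,000 ≥ $325,000 → met
10. condition 'transports medical waste' holds; auto liability coverage $1,250,000 < $1,325,000 → not met
11. certified spill responders 0 < 3 → not met
Not met: 2, 10, 11

2, 10, 11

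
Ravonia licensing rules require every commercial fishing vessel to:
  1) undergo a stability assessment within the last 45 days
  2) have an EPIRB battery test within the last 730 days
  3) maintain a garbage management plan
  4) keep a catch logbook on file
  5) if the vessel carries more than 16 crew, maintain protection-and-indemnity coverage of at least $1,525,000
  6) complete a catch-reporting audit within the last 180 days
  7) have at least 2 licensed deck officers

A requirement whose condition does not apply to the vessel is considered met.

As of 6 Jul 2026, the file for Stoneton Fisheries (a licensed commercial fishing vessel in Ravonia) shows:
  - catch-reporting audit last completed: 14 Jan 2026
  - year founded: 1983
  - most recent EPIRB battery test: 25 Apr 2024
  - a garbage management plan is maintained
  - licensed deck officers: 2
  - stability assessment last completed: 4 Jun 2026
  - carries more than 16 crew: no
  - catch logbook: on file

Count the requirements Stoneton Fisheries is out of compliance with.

1. stability assessment 32 days ago vs limit 45 → met
2. EPIRB battery test 802 days ago vs limit 730 → not met
3. garbage management plan present → met
4. catch logbook present → met
5. condition 'carries more than 16 crew' does not hold → requirement n/a → met
6. catch-reporting audit 173 days ago vs limit 180 → met
7. licensed deck officers 2 ≥ 2 → met
Not met: 1 of 7

1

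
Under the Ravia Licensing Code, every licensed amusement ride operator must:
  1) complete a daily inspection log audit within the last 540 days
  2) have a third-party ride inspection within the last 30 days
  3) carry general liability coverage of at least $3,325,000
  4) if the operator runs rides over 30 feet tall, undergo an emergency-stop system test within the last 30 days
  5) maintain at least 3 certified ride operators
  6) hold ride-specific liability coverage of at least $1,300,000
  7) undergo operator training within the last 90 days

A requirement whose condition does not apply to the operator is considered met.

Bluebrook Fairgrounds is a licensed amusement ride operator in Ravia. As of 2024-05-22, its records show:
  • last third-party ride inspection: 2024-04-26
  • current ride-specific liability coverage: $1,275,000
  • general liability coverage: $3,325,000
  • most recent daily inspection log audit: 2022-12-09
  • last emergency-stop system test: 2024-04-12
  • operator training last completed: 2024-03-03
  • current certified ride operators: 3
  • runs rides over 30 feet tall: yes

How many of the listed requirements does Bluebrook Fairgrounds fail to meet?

1. daily inspection log audit 530 days ago vs limit 540 → met
2. third-party ride inspection 26 days ago vs limit 30 → met
3. general liability coverage $3,325,000 ≥ $3,325,000 → met
4. condition 'runs rides over 30 feet tall' holds; emergency-stop system test 40 days ago vs limit 30 → not met
5. certified ride operators 3 ≥ 3 → met
6. ride-specific liability coverage $1,275,000 < $1,300,000 → not met
7. operator training 80 days ago vs limit 90 → met
Not met: 2 of 7

2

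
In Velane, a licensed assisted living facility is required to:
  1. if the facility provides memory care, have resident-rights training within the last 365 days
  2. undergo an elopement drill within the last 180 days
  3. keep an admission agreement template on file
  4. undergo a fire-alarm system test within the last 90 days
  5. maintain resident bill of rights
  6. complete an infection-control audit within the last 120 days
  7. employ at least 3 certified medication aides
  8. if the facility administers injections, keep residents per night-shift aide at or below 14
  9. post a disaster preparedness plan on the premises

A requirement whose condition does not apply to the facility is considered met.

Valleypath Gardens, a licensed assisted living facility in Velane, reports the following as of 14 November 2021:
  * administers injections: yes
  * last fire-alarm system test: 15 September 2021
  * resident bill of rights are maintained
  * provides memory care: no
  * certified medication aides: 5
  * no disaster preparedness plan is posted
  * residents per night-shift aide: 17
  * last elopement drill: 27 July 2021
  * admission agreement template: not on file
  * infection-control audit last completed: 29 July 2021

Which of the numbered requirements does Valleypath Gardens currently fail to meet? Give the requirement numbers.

3, 8, 9

1. condition 'provides memory care' does not hold → requirement n/a → met
2. elopement drill 110 days ago vs limit 180 → met
3. admission agreement template absent → not met
4. fire-alarm system test 60 days ago vs limit 90 → met
5. resident bill of rights present → met
6. infection-control audit 108 days ago vs limit 120 → met
7. certified medication aides 5 ≥ 3 → met
8. condition 'administers injections' holds; residents per night-shift aide 17 > 14 → not met
9. disaster preparedness plan absent → not met
Not met: 3, 8, 9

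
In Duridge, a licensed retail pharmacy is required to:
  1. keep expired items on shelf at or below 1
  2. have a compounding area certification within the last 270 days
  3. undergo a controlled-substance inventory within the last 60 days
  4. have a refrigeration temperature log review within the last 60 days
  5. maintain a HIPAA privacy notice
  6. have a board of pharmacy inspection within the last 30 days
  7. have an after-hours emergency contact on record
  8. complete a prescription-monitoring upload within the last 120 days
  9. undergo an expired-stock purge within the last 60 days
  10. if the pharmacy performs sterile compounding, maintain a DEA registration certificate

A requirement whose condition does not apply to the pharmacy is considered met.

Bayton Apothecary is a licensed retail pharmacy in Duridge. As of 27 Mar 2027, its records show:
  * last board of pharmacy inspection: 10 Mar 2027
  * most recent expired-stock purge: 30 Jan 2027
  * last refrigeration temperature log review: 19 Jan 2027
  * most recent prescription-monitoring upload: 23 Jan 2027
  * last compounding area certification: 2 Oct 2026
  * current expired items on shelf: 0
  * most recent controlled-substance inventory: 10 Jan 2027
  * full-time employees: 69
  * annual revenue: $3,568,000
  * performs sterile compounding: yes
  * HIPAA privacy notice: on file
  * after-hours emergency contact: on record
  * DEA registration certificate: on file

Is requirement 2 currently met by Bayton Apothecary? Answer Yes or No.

Yes

2. compounding area certification 176 days ago vs limit 270 → met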